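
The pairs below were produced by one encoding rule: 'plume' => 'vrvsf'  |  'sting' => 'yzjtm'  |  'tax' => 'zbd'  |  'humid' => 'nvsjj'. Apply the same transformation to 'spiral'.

The rule splits by letter class: vowels +1, consonants +6.
On spiral: s(cons)+6=y, p(cons)+6=v, i(vowel)+1=j, r(cons)+6=x, a(vowel)+1=b, l(cons)+6=r.

yvjxbr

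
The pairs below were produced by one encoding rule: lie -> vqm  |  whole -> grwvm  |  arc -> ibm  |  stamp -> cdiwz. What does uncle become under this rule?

cxmvm

The shift depends on letter class: consonant l→v is +10, but vowel i→q is +8. Two shifts are in play — +8 for a/e/i/o/u, +10 for every other letter.
For uncle: u(vowel)+8=c, n(cons)+10=x, c(cons)+10=m, l(cons)+10=v, e(vowel)+8=m.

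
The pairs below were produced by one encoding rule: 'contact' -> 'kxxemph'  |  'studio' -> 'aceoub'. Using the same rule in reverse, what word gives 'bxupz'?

In contact: c→k is +8, o→x is +9, n→x is +10, t→e is +11 — the shift increases by 1 each position. Each letter shifts forward by (position + 8), i.e. 8, 9, 10, … — the shift grows by one for each successive letter.
Reversing it on bxupz: b−8=t, x−9=o, u−10=k, p−11=e, z−12=n.

token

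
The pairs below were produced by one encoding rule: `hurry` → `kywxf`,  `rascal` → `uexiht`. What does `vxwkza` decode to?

stress

In hurry: h→k is +3, u→y is +4, r→w is +5, r→x is +6 — the shift increases by 1 each position. Letter i (0-indexed) is shifted by i+3, so successive shifts are 3, 4, 5, ….
Decoding vxwkza: v−3=s, x−4=t, w−5=r, k−6=e, z−7=s, a−8=s.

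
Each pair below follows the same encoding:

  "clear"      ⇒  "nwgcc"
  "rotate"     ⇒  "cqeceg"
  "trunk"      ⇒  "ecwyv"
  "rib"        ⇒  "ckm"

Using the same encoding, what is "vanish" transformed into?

gcykds

Two shifts are in play — +2 for a/e/i/o/u, +11 for every other letter.
On vanish: v(cons)+11=g, a(vowel)+2=c, n(cons)+11=y, i(vowel)+2=k, s(cons)+11=d, h(cons)+11=s.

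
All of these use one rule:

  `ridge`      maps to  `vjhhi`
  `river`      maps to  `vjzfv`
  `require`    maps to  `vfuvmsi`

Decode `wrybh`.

Shifts by position in ridge: pos 0: r→v (+4), pos 1: i→j (+1), pos 2: d→h (+4), pos 3: g→h (+1) — repeating every 2. The shifts repeat in a cycle of length 2: positions 0,1,… shift by +4, +1, then the pattern repeats.
Decoding wrybh: w−4=s, r−1=q, y−4=u, b−1=a, h−4=d.

squad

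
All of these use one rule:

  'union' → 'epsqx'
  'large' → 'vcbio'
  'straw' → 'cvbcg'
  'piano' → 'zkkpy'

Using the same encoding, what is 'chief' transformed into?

mjsgp

Shifts by position in union: pos 0: u→e (+10), pos 1: n→p (+2), pos 2: i→s (+10), pos 3: o→q (+2) — repeating every 2. The shifts repeat in a cycle of length 2: positions 0,1,… shift by +10, +2, then the pattern repeats.
For chief: c+10=m, h+2=j, i+10=s, e+2=g, f+10=p.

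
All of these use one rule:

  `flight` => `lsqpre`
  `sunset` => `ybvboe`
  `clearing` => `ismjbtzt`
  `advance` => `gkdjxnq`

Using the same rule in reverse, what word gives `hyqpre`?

In flight: f→l is +6, l→s is +7, i→q is +8, g→p is +9 — the shift increases by 1 each position. The shift increases by 1 at each position, starting from +6: 6, 7, 8, ….
Undoing it on hyqpre: h−6=b, y−7=r, q−8=i, p−9=g, r−10=h, e−11=t.

bright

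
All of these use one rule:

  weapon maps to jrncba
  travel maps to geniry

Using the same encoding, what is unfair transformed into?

Compare letters: w→j is +13, e→r is +13, a→n is +13 — a constant shift. It's a constant shift of +13 (ROT13).
On unfair: u+13=h, n+13=a, f+13=s, a+13=n, i+13=v, r+13=e.

hasnve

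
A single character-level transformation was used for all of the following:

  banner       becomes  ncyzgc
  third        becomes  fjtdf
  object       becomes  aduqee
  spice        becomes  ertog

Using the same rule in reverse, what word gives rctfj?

It's a Vigenère-style cipher with numeric key [12,2,11]: position i shifts by key[i mod 3].
Decoding rctfj: r−12=f, c−2=a, t−11=i, f−12=t, j−2=h.

faith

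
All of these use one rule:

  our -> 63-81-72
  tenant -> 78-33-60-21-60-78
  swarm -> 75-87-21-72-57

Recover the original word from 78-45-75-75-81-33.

o(#15)→63 and u(#21)→81: differences scale by 3, so n = 3·pos + 18. With a=1..z=26, the number is 3·pos + 18.
Decoding 78-45-75-75-81-33: 78→(78−18)÷3=20=t, 45→(45−18)÷3=9=i, 75→(75−18)÷3=19=s, 75→(75−18)÷3=19=s, 81→(81−18)÷3=21=u, 33→(33−18)÷3=5=e.

tissue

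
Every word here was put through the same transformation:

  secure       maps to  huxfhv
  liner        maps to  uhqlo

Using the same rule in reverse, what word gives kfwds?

The output letters match the input read backwards, each shifted +3: secure reversed is eruces. Two steps: reverse the string, then apply a Caesar shift of +3.
Reversing it on kfwds: shift back: k−3=h, f−3=c, w−3=t, d−3=a, s−3=p → hctap; then reverse → patch.

patch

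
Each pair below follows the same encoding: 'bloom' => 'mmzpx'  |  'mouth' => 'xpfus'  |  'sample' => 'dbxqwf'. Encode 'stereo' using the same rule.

dupspp

Shifts by position in bloom: pos 0: b→m (+11), pos 1: l→m (+1), pos 2: o→z (+11), pos 3: o→p (+1) — repeating every 2. The shifts repeat in a cycle of length 2: positions 0,1,… shift by +11, +1, then the pattern repeats.
For stereo: s+11=d, t+1=u, e+11=p, r+1=s, e+11=p, o+1=p.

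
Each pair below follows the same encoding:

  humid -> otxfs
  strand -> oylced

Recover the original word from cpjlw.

layer

The output letters match the input read backwards, each shifted +11: humid reversed is dimuh. The word is reversed, then every letter is shifted forward by 11.
Decoding cpjlw: shift back: c−11=r, p−11=e, j−11=y, l−11=a, w−11=l → reyal; then reverse → layer.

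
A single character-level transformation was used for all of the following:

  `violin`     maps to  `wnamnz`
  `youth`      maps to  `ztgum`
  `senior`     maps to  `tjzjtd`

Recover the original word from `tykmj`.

style

Shifts by position in violin: pos 0: v→w (+1), pos 1: i→n (+5), pos 2: o→a (+12), pos 3: l→m (+1), pos 4: i→n (+5), pos 5: n→z (+12) — repeating every 3. The shifts repeat in a cycle of length 3: positions 0,1,… shift by +1, +5, +12, then the pattern repeats.
Reversing it on tykmj: t−1=s, y−5=t, k−12=y, m−1=l, j−5=e.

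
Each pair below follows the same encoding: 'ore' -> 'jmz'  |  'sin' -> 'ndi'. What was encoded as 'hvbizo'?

magnet

It's a constant shift of +21 (ROT21).
Reversing it on hvbizo: h−21=m, v−21=a, b−21=g, i−21=n, z−21=e, o−21=t.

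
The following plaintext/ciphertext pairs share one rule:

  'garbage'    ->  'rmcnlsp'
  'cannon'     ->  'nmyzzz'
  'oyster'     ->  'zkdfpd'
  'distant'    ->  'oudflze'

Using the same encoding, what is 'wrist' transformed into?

The shifts repeat in a cycle of length 2: positions 0,1,… shift by +11, +12, then the pattern repeats.
On wrist: w+11=h, r+12=d, i+11=t, s+12=e, t+11=e.

hdtee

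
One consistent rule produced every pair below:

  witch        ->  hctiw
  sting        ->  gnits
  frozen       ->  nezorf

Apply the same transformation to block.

kcolb

The word is simply reversed.
For block: reverse → kcolb.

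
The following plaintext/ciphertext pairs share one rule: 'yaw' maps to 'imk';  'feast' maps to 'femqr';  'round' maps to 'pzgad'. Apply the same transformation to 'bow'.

ian

The output letters match the input read backwards, each shifted +12: yaw reversed is way. Two steps: reverse the string, then apply a Caesar shift of +12.
On bow: reverse → wob; then shift: w+12=i, o+12=a, b+12=n.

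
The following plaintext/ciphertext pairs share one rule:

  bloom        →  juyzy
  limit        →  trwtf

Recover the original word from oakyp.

grand

The shift increases by 1 at each position, starting from +8: 8, 9, 10, ….
Reversing it on oakyp: o−8=g, a−9=r, k−10=a, y−11=n, p−12=d.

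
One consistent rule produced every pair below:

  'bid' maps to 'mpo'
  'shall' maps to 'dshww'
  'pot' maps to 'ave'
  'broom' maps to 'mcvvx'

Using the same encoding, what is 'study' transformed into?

The shift depends on letter class: consonant b→m is +11, but vowel i→p is +7. Vowels shift forward by 7 and consonants shift forward by 11.
For study: s(cons)+11=d, t(cons)+11=e, u(vowel)+7=b, d(cons)+11=o, y(cons)+11=j.

deboj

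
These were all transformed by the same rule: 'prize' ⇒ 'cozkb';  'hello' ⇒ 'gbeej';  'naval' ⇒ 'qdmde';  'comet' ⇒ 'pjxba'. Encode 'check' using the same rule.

pgbpl

p(15)→c(2) and r(17)→o(14) fit y≡19x+3 (mod 26); the inverse of 19 mod 26 is 11. Each letter's alphabet position (a=0..z=25) is mapped through 19·x+3 mod 26 — an affine cipher.
On check: c(2)→19·2+3≡15=p; h(7)→19·7+3≡6=g; e(4)→19·4+3≡1=b; c(2)→19·2+3≡15=p; k(10)→19·10+3≡11=l (all mod 26).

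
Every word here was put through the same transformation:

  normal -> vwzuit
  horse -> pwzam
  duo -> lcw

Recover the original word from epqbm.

white

It's a constant shift of +8 (ROT8).
Undoing it on epqbm: e−8=w, p−8=h, q−8=i, b−8=t, m−8=e.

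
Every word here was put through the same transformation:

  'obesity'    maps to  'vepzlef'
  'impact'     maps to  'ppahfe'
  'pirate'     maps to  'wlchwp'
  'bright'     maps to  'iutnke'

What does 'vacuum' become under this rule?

Shifts by position in obesity: pos 0: o→v (+7), pos 1: b→e (+3), pos 2: e→p (+11), pos 3: s→z (+7), pos 4: i→l (+3), pos 5: t→e (+11) — repeating every 3. The shifts repeat in a cycle of length 3: positions 0,1,… shift by +7, +3, +11, then the pattern repeats.
On vacuum: v+7=c, a+3=d, c+11=n, u+7=b, u+3=x, m+11=x.

cdnbxx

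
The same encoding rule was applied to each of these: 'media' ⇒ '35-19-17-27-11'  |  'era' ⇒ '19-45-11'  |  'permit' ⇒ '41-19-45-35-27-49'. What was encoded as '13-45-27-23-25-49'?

Each letter becomes 2×(its alphabet position, a=1..z=26) + 9.
Decoding 13-45-27-23-25-49: 13→(13−9)÷2=2=b, 45→(45−9)÷2=18=r, 27→(27−9)÷2=9=i, 23→(23−9)÷2=7=g, 25→(25−9)÷2=8=h, 49→(49−9)÷2=20=t.

bright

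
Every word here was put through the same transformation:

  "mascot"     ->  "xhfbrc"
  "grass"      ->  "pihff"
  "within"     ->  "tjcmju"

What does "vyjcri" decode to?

editor

m(12)→x(23) and a(0)→h(7) fit y≡23x+7 (mod 26); the inverse of 23 mod 26 is 17. This is an affine cipher: with a=0,…,z=25, each position x becomes (23x+7) mod 26.
Reversing it on vyjcri: v(21)→17·(21−7)≡4=e; y(24)→17·(24−7)≡3=d; j(9)→17·(9−7)≡8=i; c(2)→17·(2−7)≡19=t; r(17)→17·(17−7)≡14=o; i(8)→17·(8−7)≡17=r (all mod 26).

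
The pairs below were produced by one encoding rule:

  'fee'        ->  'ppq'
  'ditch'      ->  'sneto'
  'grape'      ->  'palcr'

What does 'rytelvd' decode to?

skating

Two steps: reverse the string, then apply a Caesar shift of +11.
Undoing it on rytelvd: shift back: r−11=g, y−11=n, t−11=i, e−11=t, l−11=a, v−11=k, d−11=s → gnitaks; then reverse → skating.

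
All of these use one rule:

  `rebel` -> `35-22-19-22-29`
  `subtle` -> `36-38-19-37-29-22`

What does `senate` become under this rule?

36-22-31-18-37-22

r is letter #18 and maps to 35: an offset of 17. Each letter is replaced by its alphabet position (a=1..z=26) + 17.
For senate: s=19→36, e=5→22, n=14→31, a=1→18, t=20→37, e=5→22.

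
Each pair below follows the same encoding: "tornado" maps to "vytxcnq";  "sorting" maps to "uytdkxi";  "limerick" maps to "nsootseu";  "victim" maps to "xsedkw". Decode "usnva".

silly

Shifts by position in tornado: pos 0: t→v (+2), pos 1: o→y (+10), pos 2: r→t (+2), pos 3: n→x (+10) — repeating every 2. The shifts repeat in a cycle of length 2: positions 0,1,… shift by +2, +10, then the pattern repeats.
Decoding usnva: u−2=s, s−10=i, n−2=l, v−10=l, a−2=y.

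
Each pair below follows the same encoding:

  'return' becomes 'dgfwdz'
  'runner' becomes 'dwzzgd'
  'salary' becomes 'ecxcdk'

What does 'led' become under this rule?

The shift depends on letter class: consonant r→d is +12, but vowel e→g is +2. The rule splits by letter class: vowels +2, consonants +12.
For led: l(cons)+12=x, e(vowel)+2=g, d(cons)+12=p.

xgp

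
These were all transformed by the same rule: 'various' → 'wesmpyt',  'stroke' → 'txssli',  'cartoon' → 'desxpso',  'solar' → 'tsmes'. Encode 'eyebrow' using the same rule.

fcffssx

Shifts by position in various: pos 0: v→w (+1), pos 1: a→e (+4), pos 2: r→s (+1), pos 3: i→m (+4) — repeating every 2. A repeating key of period 2 is used — shifts +1, +4 over and over.
Applying it to eyebrow: e+1=f, y+4=c, e+1=f, b+4=f, r+1=s, o+4=s, w+1=x.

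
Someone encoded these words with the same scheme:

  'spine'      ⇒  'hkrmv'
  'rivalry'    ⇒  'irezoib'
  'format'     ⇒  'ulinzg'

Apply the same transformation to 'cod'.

Each pair mirrors across the alphabet (s↔h, p↔k, i↔r): positions sum to 25. Letters are reflected about the middle of the alphabet (position → 25−position): Atbash.
For cod: c↔x, o↔l, d↔w.

xlw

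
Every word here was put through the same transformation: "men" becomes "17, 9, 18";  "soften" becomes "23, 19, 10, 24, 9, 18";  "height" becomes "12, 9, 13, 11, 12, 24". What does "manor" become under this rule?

m is letter #13 and maps to 17: an offset of 4. Letters become their 1-based position plus 4 (so a→5, b→6, …).
For manor: m=13→17, a=1→5, n=14→18, o=15→19, r=18→22.

17, 5, 18, 19, 22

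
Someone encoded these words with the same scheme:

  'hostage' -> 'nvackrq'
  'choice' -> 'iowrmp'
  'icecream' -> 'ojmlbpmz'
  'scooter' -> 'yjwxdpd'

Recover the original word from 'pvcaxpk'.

journey

Letter i (0-indexed) is shifted by i+6, so successive shifts are 6, 7, 8, ….
Reversing it on pvcaxpk: p−6=j, v−7=o, c−8=u, a−9=r, x−10=n, p−11=e, k−12=y.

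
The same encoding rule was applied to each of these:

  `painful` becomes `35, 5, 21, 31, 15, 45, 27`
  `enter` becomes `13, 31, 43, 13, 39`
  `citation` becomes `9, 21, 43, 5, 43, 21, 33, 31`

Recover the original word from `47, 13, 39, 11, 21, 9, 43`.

p(#16)→35 and a(#1)→5: differences scale by 2, so n = 2·pos + 3. With a=1..z=26, the number is 2·pos + 3.
Undoing it on 47, 13, 39, 11, 21, 9, 43: 47→(47−3)÷2=22=v, 13→(13−3)÷2=5=e, 39→(39−3)÷2=18=r, 11→(11−3)÷2=4=d, 21→(21−3)÷2=9=i, 9→(9−3)÷2=3=c, 43→(43−3)÷2=20=t.

verdict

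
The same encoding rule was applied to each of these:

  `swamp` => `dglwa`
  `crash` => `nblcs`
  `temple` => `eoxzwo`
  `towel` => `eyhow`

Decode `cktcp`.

raise

A repeating key of period 2 is used — shifts +11, +10 over and over.
Reversing it on cktcp: c−11=r, k−10=a, t−11=i, c−10=s, p−11=e.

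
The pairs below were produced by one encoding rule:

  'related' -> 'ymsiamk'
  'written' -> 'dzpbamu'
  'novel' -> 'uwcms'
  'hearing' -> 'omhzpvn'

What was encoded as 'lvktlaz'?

Shifts by position in related: pos 0: r→y (+7), pos 1: e→m (+8), pos 2: l→s (+7), pos 3: a→i (+8) — repeating every 2. The shifts repeat in a cycle of length 2: positions 0,1,… shift by +7, +8, then the pattern repeats.
Decoding lvktlaz: l−7=e, v−8=n, k−7=d, t−8=l, l−7=e, a−8=s, z−7=s.

endless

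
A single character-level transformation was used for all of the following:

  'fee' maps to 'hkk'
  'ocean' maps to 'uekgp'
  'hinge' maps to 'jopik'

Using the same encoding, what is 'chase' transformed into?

ejguk

Two shifts are in play — +6 for a/e/i/o/u, +2 for every other letter.
On chase: c(cons)+2=e, h(cons)+2=j, a(vowel)+6=g, s(cons)+2=u, e(vowel)+6=k.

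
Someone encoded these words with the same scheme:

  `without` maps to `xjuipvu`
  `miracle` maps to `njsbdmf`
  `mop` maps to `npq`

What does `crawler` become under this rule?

dsbxmfs

Compare letters: w→x is +1, i→j is +1, t→u is +1 — a constant shift. Each letter is shifted forward by 1 in the alphabet (a Caesar shift of +1).
On crawler: c+1=d, r+1=s, a+1=b, w+1=x, l+1=m, e+1=f, r+1=s.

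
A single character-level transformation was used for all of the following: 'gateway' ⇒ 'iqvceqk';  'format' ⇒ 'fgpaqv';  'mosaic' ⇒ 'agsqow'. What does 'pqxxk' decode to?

g(6)→i(8) and a(0)→q(16) fit y≡3x+16 (mod 26); the inverse of 3 mod 26 is 9. Treating letters as 0–25, the rule is x ↦ 3x + 16 (mod 26).
Reversing it on pqxxk: p(15)→9·(15−16)≡17=r; q(16)→9·(16−16)≡0=a; x(23)→9·(23−16)≡11=l; x(23)→9·(23−16)≡11=l; k(10)→9·(10−16)≡24=y (all mod 26).

rally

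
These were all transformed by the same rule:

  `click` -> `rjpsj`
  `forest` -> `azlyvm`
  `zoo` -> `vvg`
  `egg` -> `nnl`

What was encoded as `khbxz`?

squad

The output letters match the input read backwards, each shifted +7: click reversed is kcilc. Read the word backwards and shift each letter +7.
Decoding khbxz: shift back: k−7=d, h−7=a, b−7=u, x−7=q, z−7=s → dauqs; then reverse → squad.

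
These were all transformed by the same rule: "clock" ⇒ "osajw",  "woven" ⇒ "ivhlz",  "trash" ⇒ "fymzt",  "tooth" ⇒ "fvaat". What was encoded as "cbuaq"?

Shifts by position in clock: pos 0: c→o (+12), pos 1: l→s (+7), pos 2: o→a (+12), pos 3: c→j (+7) — repeating every 2. It's a Vigenère-style cipher with numeric key [12,7]: position i shifts by key[i mod 2].
Reversing it on cbuaq: c−12=q, b−7=u, u−12=i, a−7=t, q−12=e.

quite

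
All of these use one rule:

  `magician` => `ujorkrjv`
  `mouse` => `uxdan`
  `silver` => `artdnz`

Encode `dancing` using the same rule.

Two shifts are in play — +9 for a/e/i/o/u, +8 for every other letter.
Applying it to dancing: d(cons)+8=l, a(vowel)+9=j, n(cons)+8=v, c(cons)+8=k, i(vowel)+9=r, n(cons)+8=v, g(cons)+8=o.

ljvkrvo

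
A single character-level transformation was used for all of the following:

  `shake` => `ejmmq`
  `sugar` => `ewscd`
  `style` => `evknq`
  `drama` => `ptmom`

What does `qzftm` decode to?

extra

Shifts by position in shake: pos 0: s→e (+12), pos 1: h→j (+2), pos 2: a→m (+12), pos 3: k→m (+2) — repeating every 2. It's a Vigenère-style cipher with numeric key [12,2]: position i shifts by key[i mod 2].
Undoing it on qzftm: q−12=e, z−2=x, f−12=t, t−2=r, m−12=a.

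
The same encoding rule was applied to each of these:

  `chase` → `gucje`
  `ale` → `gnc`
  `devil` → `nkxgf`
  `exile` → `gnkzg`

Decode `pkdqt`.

robin

The output letters match the input read backwards, each shifted +2: chase reversed is esahc. Two steps: reverse the string, then apply a Caesar shift of +2.
Reversing it on pkdqt: shift back: p−2=n, k−2=i, d−2=b, q−2=o, t−2=r → nibor; then reverse → robin.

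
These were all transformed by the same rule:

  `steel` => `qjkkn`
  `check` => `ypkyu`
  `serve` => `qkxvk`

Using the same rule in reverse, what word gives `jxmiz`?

s(18)→q(16) and t(19)→j(9) fit y≡19x+12 (mod 26); the inverse of 19 mod 26 is 11. Each letter's alphabet position (a=0..z=25) is mapped through 19·x+12 mod 26 — an affine cipher.
Reversing it on jxmiz: j(9)→11·(9−12)≡19=t; x(23)→11·(23−12)≡17=r; m(12)→11·(12−12)≡0=a; i(8)→11·(8−12)≡8=i; z(25)→11·(25−12)≡13=n (all mod 26).

train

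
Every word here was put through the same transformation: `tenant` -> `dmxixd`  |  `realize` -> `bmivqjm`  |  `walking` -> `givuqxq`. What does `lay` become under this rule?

vii

Vowels shift forward by 8 and consonants shift forward by 10.
Applying it to lay: l(cons)+10=v, a(vowel)+8=i, y(cons)+10=i.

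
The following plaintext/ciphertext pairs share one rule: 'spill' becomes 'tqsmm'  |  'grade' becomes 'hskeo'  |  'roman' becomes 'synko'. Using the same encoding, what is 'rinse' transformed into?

The shift depends on letter class: consonant s→t is +1, but vowel i→s is +10. The rule splits by letter class: vowels +10, consonants +1.
On rinse: r(cons)+1=s, i(vowel)+10=s, n(cons)+1=o, s(cons)+1=t, e(vowel)+10=o.

ssoto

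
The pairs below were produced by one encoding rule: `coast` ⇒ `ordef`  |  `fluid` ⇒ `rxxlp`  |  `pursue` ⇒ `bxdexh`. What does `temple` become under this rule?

The shift depends on letter class: consonant c→o is +12, but vowel o→r is +3. Two shifts are in play — +3 for a/e/i/o/u, +12 for every other letter.
Applying it to temple: t(cons)+12=f, e(vowel)+3=h, m(cons)+12=y, p(cons)+12=b, l(cons)+12=x, e(vowel)+3=h.

fhybxh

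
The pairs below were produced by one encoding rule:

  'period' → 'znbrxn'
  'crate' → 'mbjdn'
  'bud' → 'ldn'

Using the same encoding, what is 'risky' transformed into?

The shift depends on letter class: consonant p→z is +10, but vowel e→n is +9. Vowels shift forward by 9 and consonants shift forward by 10.
Applying it to risky: r(cons)+10=b, i(vowel)+9=r, s(cons)+10=c, k(cons)+10=u, y(cons)+10=i.

brcui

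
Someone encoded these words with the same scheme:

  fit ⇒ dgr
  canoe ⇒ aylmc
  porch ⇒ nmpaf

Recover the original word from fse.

Every letter moves 24 places later in the alphabet, wrapping around z→a.
Undoing it on fse: f−24=h, s−24=u, e−24=g.

hug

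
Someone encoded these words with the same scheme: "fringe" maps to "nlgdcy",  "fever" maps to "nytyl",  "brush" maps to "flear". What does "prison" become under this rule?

hlgasd

f(5)→n(13) and r(17)→l(11) fit y≡15x+16 (mod 26); the inverse of 15 mod 26 is 7. Treating letters as 0–25, the rule is x ↦ 15x + 16 (mod 26).
For prison: p(15)→15·15+16≡7=h; r(17)→15·17+16≡11=l; i(8)→15·8+16≡6=g; s(18)→15·18+16≡0=a; o(14)→15·14+16≡18=s; n(13)→15·13+16≡3=d (all mod 26).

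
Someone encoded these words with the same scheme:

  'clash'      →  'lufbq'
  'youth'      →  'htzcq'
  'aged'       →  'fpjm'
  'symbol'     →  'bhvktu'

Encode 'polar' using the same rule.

ytufa

The shift depends on letter class: consonant c→l is +9, but vowel a→f is +5. Vowels shift forward by 5 and consonants shift forward by 9.
For polar: p(cons)+9=y, o(vowel)+5=t, l(cons)+9=u, a(vowel)+5=f, r(cons)+9=a.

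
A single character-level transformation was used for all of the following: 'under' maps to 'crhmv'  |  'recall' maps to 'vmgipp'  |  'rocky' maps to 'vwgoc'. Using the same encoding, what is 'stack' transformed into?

wxigo

The shift depends on letter class: consonant n→r is +4, but vowel u→c is +8. Vowels shift forward by 8 and consonants shift forward by 4.
For stack: s(cons)+4=w, t(cons)+4=x, a(vowel)+8=i, c(cons)+4=g, k(cons)+4=o.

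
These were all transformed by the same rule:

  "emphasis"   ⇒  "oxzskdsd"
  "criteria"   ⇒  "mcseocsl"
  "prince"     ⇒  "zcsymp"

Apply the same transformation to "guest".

It's a Vigenère-style cipher with numeric key [10,11]: position i shifts by key[i mod 2].
Applying it to guest: g+10=q, u+11=f, e+10=o, s+11=d, t+10=d.

qfodd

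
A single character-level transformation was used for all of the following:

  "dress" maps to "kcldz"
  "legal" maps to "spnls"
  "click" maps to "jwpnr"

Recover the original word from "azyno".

torch

Shifts by position in dress: pos 0: d→k (+7), pos 1: r→c (+11), pos 2: e→l (+7), pos 3: s→d (+11) — repeating every 2. It's a Vigenère-style cipher with numeric key [7,11]: position i shifts by key[i mod 2].
Decoding azyno: a−7=t, z−11=o, y−7=r, n−11=c, o−7=h.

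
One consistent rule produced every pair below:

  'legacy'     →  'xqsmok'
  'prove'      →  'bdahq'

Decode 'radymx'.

formal

Every letter moves 12 places later in the alphabet, wrapping around z→a.
Reversing it on radymx: r−12=f, a−12=o, d−12=r, y−12=m, m−12=a, x−12=l.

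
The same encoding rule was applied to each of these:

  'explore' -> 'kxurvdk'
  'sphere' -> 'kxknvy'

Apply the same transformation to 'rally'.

errgx

The output letters match the input read backwards, each shifted +6: explore reversed is erolpxe. The word is reversed, then every letter is shifted forward by 6.
On rally: reverse → yllar; then shift: y+6=e, l+6=r, l+6=r, a+6=g, r+6=x.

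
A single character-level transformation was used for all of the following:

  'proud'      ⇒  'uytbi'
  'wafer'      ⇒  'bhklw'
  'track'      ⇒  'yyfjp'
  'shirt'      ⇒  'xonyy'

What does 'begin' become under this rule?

The shifts repeat in a cycle of length 2: positions 0,1,… shift by +5, +7, then the pattern repeats.
Applying it to begin: b+5=g, e+7=l, g+5=l, i+7=p, n+5=s.

gllps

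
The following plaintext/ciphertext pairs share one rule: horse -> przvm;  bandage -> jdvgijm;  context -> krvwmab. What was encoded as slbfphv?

Shifts by position in horse: pos 0: h→p (+8), pos 1: o→r (+3), pos 2: r→z (+8), pos 3: s→v (+3) — repeating every 2. The shifts repeat in a cycle of length 2: positions 0,1,… shift by +8, +3, then the pattern repeats.
Reversing it on slbfphv: s−8=k, l−3=i, b−8=t, f−3=c, p−8=h, h−3=e, v−8=n.

kitchen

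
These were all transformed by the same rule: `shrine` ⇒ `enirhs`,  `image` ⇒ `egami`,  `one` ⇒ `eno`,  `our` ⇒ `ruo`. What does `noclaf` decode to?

falcon

The output letters match the input read backwards: shrine reversed is enirhs. The word is simply reversed.
Reversing it on noclaf: then reverse → falcon.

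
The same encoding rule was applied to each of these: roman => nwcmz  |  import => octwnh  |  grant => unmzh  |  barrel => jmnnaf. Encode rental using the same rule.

nazhmf

Treating letters as 0–25, the rule is x ↦ 23x + 12 (mod 26).
For rental: r(17)→23·17+12≡13=n; e(4)→23·4+12≡0=a; n(13)→23·13+12≡25=z; t(19)→23·19+12≡7=h; a(0)→23·0+12≡12=m; l(11)→23·11+12≡5=f (all mod 26).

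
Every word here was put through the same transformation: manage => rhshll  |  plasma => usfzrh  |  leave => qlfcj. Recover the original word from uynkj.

Shifts by position in manage: pos 0: m→r (+5), pos 1: a→h (+7), pos 2: n→s (+5), pos 3: a→h (+7) — repeating every 2. A repeating key of period 2 is used — shifts +5, +7 over and over.
Decoding uynkj: u−5=p, y−7=r, n−5=i, k−7=d, j−5=e.

pride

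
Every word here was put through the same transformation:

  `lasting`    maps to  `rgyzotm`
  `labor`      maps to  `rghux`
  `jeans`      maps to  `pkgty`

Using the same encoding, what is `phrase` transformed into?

Compare letters: l→r is +6, a→g is +6, s→y is +6 — a constant shift. Every letter moves 6 places later in the alphabet, wrapping around z→a.
For phrase: p+6=v, h+6=n, r+6=x, a+6=g, s+6=y, e+6=k.

vnxgyk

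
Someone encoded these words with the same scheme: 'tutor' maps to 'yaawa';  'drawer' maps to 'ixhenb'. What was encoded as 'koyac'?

first

In tutor: t→y is +5, u→a is +6, t→a is +7, o→w is +8 — the shift increases by 1 each position. Each letter shifts forward by (position + 5), i.e. 5, 6, 7, … — the shift grows by one for each successive letter.
Undoing it on koyac: k−5=f, o−6=i, y−7=r, a−8=s, c−9=t.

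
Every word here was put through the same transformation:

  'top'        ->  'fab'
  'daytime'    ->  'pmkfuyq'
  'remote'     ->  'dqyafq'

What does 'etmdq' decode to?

share

It's a constant shift of +12 (ROT12).
Undoing it on etmdq: e−12=s, t−12=h, m−12=a, d−12=r, q−12=e.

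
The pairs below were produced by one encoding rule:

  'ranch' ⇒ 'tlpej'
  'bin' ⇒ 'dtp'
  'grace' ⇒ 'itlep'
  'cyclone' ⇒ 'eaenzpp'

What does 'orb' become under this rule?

Two shifts are in play — +11 for a/e/i/o/u, +2 for every other letter.
Applying it to orb: o(vowel)+11=z, r(cons)+2=t, b(cons)+2=d.

ztd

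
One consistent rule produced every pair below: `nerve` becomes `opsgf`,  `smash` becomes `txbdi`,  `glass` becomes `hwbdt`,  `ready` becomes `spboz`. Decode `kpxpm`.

jewel

It's a Vigenère-style cipher with numeric key [1,11]: position i shifts by key[i mod 2].
Reversing it on kpxpm: k−1=j, p−11=e, x−1=w, p−11=e, m−1=l.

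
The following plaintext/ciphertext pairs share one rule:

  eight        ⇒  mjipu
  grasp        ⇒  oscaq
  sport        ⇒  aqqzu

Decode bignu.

theft

Shifts by position in eight: pos 0: e→m (+8), pos 1: i→j (+1), pos 2: g→i (+2), pos 3: h→p (+8), pos 4: t→u (+1) — repeating every 3. The shifts repeat in a cycle of length 3: positions 0,1,… shift by +8, +1, +2, then the pattern repeats.
Reversing it on bignu: b−8=t, i−1=h, g−2=e, n−8=f, u−1=t.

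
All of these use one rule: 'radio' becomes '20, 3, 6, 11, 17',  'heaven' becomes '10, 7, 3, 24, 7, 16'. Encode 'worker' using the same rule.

r is letter #18 and maps to 20: an offset of 2. Each letter is replaced by its alphabet position (a=1..z=26) + 2.
Applying it to worker: w=23→25, o=15→17, r=18→20, k=11→13, e=5→7, r=18→20.

25, 17, 20, 13, 7, 20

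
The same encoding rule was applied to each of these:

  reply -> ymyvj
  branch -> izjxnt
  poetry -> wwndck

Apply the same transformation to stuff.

In reply: r→y is +7, e→m is +8, p→y is +9, l→v is +10 — the shift increases by 1 each position. Letter i (0-indexed) is shifted by i+7, so successive shifts are 7, 8, 9, ….
For stuff: s+7=z, t+8=b, u+9=d, f+10=p, f+11=q.

zbdpq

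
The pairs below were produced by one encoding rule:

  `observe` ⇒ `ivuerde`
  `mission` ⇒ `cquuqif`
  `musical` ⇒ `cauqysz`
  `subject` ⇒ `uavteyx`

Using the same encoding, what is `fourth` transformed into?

hiarxn

Treating letters as 0–25, the rule is x ↦ 3x + 18 (mod 26).
Applying it to fourth: f(5)→3·5+18≡7=h; o(14)→3·14+18≡8=i; u(20)→3·20+18≡0=a; r(17)→3·17+18≡17=r; t(19)→3·19+18≡23=x; h(7)→3·7+18≡13=n (all mod 26).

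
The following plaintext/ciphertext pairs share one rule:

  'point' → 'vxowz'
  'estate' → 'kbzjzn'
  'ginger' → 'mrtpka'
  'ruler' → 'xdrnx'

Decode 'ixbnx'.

Shifts by position in point: pos 0: p→v (+6), pos 1: o→x (+9), pos 2: i→o (+6), pos 3: n→w (+9) — repeating every 2. The shifts repeat in a cycle of length 2: positions 0,1,… shift by +6, +9, then the pattern repeats.
Reversing it on ixbnx: i−6=c, x−9=o, b−6=v, n−9=e, x−6=r.

cover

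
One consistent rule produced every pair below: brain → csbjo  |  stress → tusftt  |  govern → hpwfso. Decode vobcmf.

unable

Compare letters: b→c is +1, r→s is +1, a→b is +1 — a constant shift. This is a Caesar cipher with shift 1.
Reversing it on vobcmf: v−1=u, o−1=n, b−1=a, c−1=b, m−1=l, f−1=e.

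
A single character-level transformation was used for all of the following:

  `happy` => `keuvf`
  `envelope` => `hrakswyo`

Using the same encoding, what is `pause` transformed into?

In happy: h→k is +3, a→e is +4, p→u is +5, p→v is +6 — the shift increases by 1 each position. Letter i (0-indexed) is shifted by i+3, so successive shifts are 3, 4, 5, ….
For pause: p+3=s, a+4=e, u+5=z, s+6=y, e+7=l.

sezyl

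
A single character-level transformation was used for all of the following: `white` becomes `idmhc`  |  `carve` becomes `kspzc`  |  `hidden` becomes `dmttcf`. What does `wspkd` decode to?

march

w(22)→i(8) and h(7)→d(3) fit y≡9x+18 (mod 26); the inverse of 9 mod 26 is 3. Each letter's alphabet position (a=0..z=25) is mapped through 9·x+18 mod 26 — an affine cipher.
Reversing it on wspkd: w(22)→3·(22−18)≡12=m; s(18)→3·(18−18)≡0=a; p(15)→3·(15−18)≡17=r; k(10)→3·(10−18)≡2=c; d(3)→3·(3−18)≡7=h (all mod 26).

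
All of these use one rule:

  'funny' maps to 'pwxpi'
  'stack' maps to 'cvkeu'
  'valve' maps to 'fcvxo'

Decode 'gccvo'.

waste

A repeating key of period 2 is used — shifts +10, +2 over and over.
Undoing it on gccvo: g−10=w, c−2=a, c−10=s, v−2=t, o−10=e.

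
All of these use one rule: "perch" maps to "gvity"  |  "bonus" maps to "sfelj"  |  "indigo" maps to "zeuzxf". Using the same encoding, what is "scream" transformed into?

jtivrd

Compare letters: p→g is +17, e→v is +17, r→i is +17 — a constant shift. Each letter is shifted forward by 17 in the alphabet (a Caesar shift of +17).
Applying it to scream: s+17=j, c+17=t, r+17=i, e+17=v, a+17=r, m+17=d.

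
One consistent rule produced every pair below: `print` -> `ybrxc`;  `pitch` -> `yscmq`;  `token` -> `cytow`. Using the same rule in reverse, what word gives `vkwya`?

It's a Vigenère-style cipher with numeric key [9,10]: position i shifts by key[i mod 2].
Decoding vkwya: v−9=m, k−10=a, w−9=n, y−10=o, a−9=r.

manor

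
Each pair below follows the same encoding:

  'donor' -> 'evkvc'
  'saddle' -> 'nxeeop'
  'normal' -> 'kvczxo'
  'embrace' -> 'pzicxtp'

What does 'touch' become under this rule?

yvjtw

This is an affine cipher: with a=0,…,z=25, each position x becomes (11x+23) mod 26.
For touch: t(19)→11·19+23≡24=y; o(14)→11·14+23≡21=v; u(20)→11·20+23≡9=j; c(2)→11·2+23≡19=t; h(7)→11·7+23≡22=w (all mod 26).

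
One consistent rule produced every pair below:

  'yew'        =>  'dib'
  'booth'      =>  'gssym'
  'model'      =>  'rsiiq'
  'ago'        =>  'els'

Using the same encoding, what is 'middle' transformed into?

rmiiqi

The shift depends on letter class: consonant y→d is +5, but vowel e→i is +4. Vowels shift forward by 4 and consonants shift forward by 5.
For middle: m(cons)+5=r, i(vowel)+4=m, d(cons)+5=i, d(cons)+5=i, l(cons)+5=q, e(vowel)+4=i.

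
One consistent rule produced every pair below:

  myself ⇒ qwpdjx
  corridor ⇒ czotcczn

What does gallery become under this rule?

jcpwwlr

The output letters match the input read backwards, each shifted +11: myself reversed is flesym. Two steps: reverse the string, then apply a Caesar shift of +11.
On gallery: reverse → yrellag; then shift: y+11=j, r+11=c, e+11=p, l+11=w, l+11=w, a+11=l, g+11=r.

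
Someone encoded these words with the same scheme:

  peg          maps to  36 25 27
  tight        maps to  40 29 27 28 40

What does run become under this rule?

38 41 34

p is letter #16 and maps to 36: an offset of 20. The number is (letter's place in the alphabet, a=1) + 20.
On run: r=18→38, u=21→41, n=14→34.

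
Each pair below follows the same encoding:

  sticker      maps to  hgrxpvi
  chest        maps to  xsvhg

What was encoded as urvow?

Each pair mirrors across the alphabet (s↔h, t↔g, i↔r): positions sum to 25. Letters are reflected about the middle of the alphabet (position → 25−position): Atbash.
Reversing it on urvow: u↔f, r↔i, v↔e, o↔l, w↔d.

field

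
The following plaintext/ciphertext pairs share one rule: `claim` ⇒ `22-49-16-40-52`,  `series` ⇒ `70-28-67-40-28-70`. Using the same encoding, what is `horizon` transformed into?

Each letter becomes 3×(its alphabet position, a=1..z=26) + 13.
On horizon: h=8→37, o=15→58, r=18→67, i=9→40, z=26→91, o=15→58, n=14→55.

37-58-67-40-91-58-55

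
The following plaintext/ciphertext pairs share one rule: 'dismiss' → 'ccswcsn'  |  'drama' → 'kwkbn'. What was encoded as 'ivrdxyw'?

monthly

The output letters match the input read backwards, each shifted +10: dismiss reversed is ssimsid. The word is reversed, then every letter is shifted forward by 10.
Reversing it on ivrdxyw: shift back: i−10=y, v−10=l, r−10=h, d−10=t, x−10=n, y−10=o, w−10=m → ylhtnom; then reverse → monthly.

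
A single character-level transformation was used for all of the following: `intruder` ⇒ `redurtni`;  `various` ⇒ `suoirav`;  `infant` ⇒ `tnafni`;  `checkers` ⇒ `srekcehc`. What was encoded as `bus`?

sub

The output letters match the input read backwards: intruder reversed is redurtni. The word is simply reversed.
Decoding bus: then reverse → sub.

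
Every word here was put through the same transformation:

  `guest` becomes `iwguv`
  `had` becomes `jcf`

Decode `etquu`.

cross

Each letter is shifted forward by 2 in the alphabet (a Caesar shift of +2).
Undoing it on etquu: e−2=c, t−2=r, q−2=o, u−2=s, u−2=s.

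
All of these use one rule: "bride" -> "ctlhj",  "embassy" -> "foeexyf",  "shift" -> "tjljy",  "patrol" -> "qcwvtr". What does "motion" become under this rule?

nqwmtt

In bride: b→c is +1, r→t is +2, i→l is +3, d→h is +4 — the shift increases by 1 each position. Each letter shifts forward by (position + 1), i.e. 1, 2, 3, … — the shift grows by one for each successive letter.
For motion: m+1=n, o+2=q, t+3=w, i+4=m, o+5=t, n+6=t.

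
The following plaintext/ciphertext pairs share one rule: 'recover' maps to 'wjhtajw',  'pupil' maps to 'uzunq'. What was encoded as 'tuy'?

Every letter moves 5 places later in the alphabet, wrapping around z→a.
Undoing it on tuy: t−5=o, u−5=p, y−5=t.

opt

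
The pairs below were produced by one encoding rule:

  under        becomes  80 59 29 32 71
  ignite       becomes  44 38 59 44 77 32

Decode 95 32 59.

u(#21)→80 and n(#14)→59: differences scale by 3, so n = 3·pos + 17. Each letter becomes 3×(its alphabet position, a=1..z=26) + 17.
Undoing it on 95 32 59: 95→(95−17)÷3=26=z, 32→(32−17)÷3=5=e, 59→(59−17)÷3=14=n.

zen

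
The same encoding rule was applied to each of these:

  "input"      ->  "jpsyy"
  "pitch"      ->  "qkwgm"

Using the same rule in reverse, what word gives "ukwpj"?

title

Each letter shifts forward by (position + 1), i.e. 1, 2, 3, … — the shift grows by one for each successive letter.
Reversing it on ukwpj: u−1=t, k−2=i, w−3=t, p−4=l, j−5=e.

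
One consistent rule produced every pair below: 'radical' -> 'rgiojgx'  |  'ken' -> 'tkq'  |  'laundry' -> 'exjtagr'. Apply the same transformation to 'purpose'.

The output letters match the input read backwards, each shifted +6: radical reversed is lacidar. Read the word backwards and shift each letter +6.
Applying it to purpose: reverse → esoprup; then shift: e+6=k, s+6=y, o+6=u, p+6=v, r+6=x, u+6=a, p+6=v.

kyuvxav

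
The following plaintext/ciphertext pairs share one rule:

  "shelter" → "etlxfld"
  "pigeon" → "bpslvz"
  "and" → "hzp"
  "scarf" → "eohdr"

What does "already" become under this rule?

hxdlhpk

The shift depends on letter class: consonant s→e is +12, but vowel e→l is +7. Two shifts are in play — +7 for a/e/i/o/u, +12 for every other letter.
Applying it to already: a(vowel)+7=h, l(cons)+12=x, r(cons)+12=d, e(vowel)+7=l, a(vowel)+7=h, d(cons)+12=p, y(cons)+12=k.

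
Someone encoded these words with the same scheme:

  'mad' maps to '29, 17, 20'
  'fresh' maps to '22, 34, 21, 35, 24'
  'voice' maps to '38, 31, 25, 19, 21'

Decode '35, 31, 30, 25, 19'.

m is letter #13 and maps to 29: an offset of 16. The number is (letter's place in the alphabet, a=1) + 16.
Decoding 35, 31, 30, 25, 19: 35→(35−16)÷1=19=s, 31→(31−16)÷1=15=o, 30→(30−16)÷1=14=n, 25→(25−16)÷1=9=i, 19→(19−16)÷1=3=c.

sonic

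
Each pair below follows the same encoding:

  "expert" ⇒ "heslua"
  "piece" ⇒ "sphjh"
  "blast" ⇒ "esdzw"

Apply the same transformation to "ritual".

Shifts by position in expert: pos 0: e→h (+3), pos 1: x→e (+7), pos 2: p→s (+3), pos 3: e→l (+7) — repeating every 2. A repeating key of period 2 is used — shifts +3, +7 over and over.
For ritual: r+3=u, i+7=p, t+3=w, u+7=b, a+3=d, l+7=s.

upwbds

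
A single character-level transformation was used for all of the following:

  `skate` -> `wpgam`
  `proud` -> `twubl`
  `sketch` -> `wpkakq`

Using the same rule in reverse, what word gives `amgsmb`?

In skate: s→w is +4, k→p is +5, a→g is +6, t→a is +7 — the shift increases by 1 each position. The shift increases by 1 at each position, starting from +4: 4, 5, 6, ….
Undoing it on amgsmb: a−4=w, m−5=h, g−6=a, s−7=l, m−8=e, b−9=s.

whales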